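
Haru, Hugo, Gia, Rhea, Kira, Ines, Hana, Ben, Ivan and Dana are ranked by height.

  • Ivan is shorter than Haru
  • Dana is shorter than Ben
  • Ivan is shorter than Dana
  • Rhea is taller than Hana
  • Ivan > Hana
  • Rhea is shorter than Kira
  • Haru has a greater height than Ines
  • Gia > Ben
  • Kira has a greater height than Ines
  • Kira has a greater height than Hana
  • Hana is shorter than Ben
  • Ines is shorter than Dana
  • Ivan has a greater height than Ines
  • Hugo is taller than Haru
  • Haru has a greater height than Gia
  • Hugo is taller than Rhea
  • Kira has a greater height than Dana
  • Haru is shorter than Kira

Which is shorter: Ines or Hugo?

Ines < Ivan and Ivan < Dana give Ines < Dana.
Then Dana < Ben extends the chain to Ben.
Then Ben < Gia extends the chain to Gia.
With Gia < Haru: Ines < Ivan < Dana < Ben < Gia < Haru.
With Haru < Hugo: Ines < Ivan < Dana < Ben < Gia < Haru < Hugo.
So Ines < Hugo; Ines is the shorter of the two.

Ines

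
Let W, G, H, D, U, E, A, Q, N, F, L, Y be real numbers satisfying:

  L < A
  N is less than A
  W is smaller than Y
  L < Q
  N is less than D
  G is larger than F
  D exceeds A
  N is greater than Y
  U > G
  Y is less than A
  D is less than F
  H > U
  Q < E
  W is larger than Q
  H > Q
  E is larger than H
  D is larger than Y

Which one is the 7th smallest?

Piecing the relations together gives one ordering: L < Q < W < Y < N < A < D < F < G < U < H < E.
The 7th smallest is D.

D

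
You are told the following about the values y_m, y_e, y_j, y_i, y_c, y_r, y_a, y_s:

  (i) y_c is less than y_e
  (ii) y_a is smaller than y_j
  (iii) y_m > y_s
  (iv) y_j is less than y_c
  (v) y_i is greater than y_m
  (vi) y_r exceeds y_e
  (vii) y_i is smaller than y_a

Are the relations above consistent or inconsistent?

The single ordering y_s < y_m < y_i < y_a < y_j < y_c < y_e < y_r satisfies every listed relation, so no contradiction arises.

consistent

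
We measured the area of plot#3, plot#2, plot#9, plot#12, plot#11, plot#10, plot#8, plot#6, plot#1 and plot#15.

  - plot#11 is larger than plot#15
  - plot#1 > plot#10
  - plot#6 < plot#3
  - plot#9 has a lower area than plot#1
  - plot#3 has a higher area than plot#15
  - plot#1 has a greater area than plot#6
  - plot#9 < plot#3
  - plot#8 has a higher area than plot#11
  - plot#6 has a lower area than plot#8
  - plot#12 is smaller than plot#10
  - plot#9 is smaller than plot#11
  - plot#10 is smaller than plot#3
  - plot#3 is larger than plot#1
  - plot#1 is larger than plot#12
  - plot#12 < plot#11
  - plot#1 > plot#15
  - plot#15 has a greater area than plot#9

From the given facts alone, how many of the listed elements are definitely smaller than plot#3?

The elements the relations force below plot#3 are plot#12, plot#9, plot#15, plot#10, plot#6, plot#1 — no chain reaches any other.
That is 6.

6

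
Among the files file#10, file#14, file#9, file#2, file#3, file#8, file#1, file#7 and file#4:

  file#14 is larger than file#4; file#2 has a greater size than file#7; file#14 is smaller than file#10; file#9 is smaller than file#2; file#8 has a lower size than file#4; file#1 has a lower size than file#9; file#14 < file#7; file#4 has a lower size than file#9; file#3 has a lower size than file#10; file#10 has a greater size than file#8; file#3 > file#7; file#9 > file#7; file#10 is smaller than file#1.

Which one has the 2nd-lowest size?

Chaining the given pairs: file#8 < file#4 < file#14 < file#7 < file#3 < file#10 < file#1 < file#9 < file#2.
The 2nd smallest is file#4.

file#4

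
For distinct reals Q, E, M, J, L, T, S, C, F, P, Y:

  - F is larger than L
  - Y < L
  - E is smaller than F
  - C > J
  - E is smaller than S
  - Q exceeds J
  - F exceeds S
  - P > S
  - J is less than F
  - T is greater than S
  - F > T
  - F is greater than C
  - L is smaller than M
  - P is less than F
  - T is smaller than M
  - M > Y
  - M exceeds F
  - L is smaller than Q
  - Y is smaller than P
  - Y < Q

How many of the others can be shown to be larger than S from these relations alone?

From S the given relations immediately reach T, P, F.
From those, M — 4 in total.
No other element is forced above S by the given relations, so the count is 4.

4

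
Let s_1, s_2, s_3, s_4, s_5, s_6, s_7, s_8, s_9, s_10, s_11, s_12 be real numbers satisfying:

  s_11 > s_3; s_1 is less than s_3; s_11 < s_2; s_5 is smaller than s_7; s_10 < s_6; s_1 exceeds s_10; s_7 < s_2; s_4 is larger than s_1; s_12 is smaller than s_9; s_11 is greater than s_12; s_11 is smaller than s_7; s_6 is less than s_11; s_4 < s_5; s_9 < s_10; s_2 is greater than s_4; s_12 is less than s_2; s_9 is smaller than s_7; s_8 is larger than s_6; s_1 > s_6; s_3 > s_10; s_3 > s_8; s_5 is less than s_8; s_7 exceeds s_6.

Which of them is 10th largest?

s_10

Chaining the given pairs: s_12 < s_9 < s_10 < s_6 < s_1 < s_4 < s_5 < s_8 < s_3 < s_11 < s_7 < s_2.
The 10th largest is s_10.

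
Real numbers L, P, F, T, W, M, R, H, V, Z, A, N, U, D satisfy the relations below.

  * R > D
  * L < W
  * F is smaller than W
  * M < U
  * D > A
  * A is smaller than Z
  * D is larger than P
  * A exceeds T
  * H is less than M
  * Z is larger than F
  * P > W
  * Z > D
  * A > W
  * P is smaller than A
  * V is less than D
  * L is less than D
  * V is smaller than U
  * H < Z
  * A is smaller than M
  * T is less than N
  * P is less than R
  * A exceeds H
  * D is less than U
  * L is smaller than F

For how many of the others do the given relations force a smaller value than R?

From R the given relations immediately reach P, D.
From those, L, W, V, A — 6 in total.
From those, T, F, H — 9 in total.
Nothing else is reachable below R; 9 in all.

9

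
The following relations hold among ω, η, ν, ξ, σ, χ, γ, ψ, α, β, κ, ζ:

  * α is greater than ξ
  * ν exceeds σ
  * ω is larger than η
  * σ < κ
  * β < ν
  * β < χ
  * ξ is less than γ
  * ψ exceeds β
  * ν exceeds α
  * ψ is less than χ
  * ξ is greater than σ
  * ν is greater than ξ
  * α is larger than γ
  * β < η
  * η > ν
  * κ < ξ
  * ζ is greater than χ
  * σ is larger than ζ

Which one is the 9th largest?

Piecing the relations together gives one ordering: β < ψ < χ < ζ < σ < κ < ξ < γ < α < ν < η < ω.
Counting 9 from the largest end gives ζ.

ζ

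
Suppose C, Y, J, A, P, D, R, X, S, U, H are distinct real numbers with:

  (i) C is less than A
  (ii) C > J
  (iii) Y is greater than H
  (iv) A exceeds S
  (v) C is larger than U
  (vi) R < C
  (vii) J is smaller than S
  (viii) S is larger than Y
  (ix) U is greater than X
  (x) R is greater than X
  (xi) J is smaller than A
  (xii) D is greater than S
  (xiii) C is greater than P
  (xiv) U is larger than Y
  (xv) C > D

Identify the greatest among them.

A

H is not greatest since H < Y; X is not greatest since X < R; Y is not greatest since Y < U; J is not greatest since J < S; U is not greatest since U < C; R is not greatest since R < C; P is not greatest since P < C; S is not greatest since S < A; D is not greatest since D < C; C is not greatest since C < A.
Only A has nothing above it, so A is the greatest.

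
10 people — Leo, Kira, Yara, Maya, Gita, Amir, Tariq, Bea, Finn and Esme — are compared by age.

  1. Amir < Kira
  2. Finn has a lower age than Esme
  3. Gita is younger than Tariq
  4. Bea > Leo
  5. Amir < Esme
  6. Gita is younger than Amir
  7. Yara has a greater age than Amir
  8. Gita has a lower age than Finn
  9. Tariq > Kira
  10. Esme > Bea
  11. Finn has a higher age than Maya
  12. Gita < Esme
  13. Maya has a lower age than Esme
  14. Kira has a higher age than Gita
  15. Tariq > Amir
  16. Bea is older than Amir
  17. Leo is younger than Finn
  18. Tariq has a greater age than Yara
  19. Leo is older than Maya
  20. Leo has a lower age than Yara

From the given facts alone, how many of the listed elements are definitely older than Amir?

5

Directly above Amir: Yara, Bea, Kira, Esme, Tariq.
Nothing else is reachable above Amir; 5 in all.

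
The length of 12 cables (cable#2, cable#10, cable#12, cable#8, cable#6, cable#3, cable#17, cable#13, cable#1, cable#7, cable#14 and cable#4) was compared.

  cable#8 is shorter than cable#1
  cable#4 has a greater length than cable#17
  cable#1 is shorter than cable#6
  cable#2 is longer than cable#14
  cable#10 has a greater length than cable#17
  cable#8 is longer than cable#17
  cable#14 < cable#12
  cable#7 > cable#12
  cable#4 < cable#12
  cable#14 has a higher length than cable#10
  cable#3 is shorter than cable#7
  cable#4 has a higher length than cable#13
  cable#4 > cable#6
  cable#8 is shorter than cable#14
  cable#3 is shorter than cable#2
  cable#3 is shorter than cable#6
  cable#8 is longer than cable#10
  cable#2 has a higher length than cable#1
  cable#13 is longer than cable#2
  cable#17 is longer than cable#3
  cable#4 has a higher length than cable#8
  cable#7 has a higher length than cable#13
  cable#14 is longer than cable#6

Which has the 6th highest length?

cable#14

The consecutive relations fix a unique order: cable#3 < cable#17 < cable#10 < cable#8 < cable#1 < cable#6 < cable#14 < cable#2 < cable#13 < cable#4 < cable#12 < cable#7.
The 6th largest is cable#14.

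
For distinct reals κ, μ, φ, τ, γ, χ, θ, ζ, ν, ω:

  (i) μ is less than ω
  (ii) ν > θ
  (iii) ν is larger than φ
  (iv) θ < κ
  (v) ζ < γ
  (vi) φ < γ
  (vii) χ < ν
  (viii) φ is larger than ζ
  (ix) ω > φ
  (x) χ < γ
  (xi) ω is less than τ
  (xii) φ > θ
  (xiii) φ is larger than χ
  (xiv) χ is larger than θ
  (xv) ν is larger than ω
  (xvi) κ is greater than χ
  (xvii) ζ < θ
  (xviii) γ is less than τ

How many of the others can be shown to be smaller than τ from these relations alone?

7

Directly below τ: γ, ω.
One step further: ζ, χ, μ, φ (6 so far).
One step further: θ (7 so far).
No other element is forced below τ by the given relations, so the count is 7.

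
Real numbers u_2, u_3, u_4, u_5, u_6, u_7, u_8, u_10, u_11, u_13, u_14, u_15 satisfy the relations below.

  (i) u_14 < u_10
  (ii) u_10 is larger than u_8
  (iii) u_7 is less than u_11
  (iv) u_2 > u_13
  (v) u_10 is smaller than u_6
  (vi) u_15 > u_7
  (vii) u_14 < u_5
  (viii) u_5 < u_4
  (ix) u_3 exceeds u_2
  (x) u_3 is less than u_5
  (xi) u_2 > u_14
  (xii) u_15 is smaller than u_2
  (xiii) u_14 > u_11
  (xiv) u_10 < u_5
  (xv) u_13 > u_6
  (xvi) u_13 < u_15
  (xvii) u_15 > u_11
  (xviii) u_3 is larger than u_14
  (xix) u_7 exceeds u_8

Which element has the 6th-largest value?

u_13

The consecutive relations fix a unique order: u_8 < u_7 < u_11 < u_14 < u_10 < u_6 < u_13 < u_15 < u_2 < u_3 < u_5 < u_4.
The 6th largest is u_13.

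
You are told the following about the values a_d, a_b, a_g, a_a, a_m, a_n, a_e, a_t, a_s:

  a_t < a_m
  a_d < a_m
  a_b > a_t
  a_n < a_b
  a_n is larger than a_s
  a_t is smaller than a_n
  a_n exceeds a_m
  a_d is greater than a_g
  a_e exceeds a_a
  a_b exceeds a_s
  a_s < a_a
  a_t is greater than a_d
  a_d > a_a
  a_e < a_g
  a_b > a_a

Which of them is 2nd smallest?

a_a

Chaining the given pairs: a_s < a_a < a_e < a_g < a_d < a_t < a_m < a_n < a_b.
The 2nd smallest is a_a.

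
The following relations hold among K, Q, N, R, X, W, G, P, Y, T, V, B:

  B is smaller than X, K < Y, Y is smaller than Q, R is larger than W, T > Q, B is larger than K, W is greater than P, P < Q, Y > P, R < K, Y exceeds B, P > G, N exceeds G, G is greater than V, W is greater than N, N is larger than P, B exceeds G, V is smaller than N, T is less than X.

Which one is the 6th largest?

Piecing the relations together gives one ordering: V < G < P < N < W < R < K < B < Y < Q < T < X.
The 6th largest is K.

K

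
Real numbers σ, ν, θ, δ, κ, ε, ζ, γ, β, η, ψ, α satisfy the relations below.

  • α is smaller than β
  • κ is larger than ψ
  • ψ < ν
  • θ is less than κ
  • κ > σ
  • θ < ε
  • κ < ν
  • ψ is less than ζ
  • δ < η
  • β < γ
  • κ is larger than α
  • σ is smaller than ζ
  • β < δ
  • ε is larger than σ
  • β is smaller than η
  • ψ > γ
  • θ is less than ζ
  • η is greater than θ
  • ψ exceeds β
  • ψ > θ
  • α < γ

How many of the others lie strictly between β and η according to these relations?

1

Chaining upward from β reaches: δ, γ, ψ, ζ, κ, ν.
Chaining downward from η reaches: θ, α, δ.
Strictly between β and η are those in both lists: δ — 1 element.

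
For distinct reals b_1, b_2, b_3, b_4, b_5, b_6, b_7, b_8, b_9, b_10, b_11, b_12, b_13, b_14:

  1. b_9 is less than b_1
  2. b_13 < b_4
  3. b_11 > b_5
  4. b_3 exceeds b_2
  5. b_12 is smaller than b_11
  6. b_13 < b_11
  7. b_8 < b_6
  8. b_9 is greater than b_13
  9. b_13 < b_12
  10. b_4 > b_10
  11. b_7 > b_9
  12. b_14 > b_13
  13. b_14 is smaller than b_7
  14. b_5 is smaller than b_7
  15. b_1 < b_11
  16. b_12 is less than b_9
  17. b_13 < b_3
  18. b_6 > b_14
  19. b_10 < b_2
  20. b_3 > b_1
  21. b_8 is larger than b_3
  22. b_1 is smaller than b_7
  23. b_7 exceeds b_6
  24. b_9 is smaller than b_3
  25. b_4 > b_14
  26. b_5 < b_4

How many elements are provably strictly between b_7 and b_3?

Chaining upward from b_3 reaches: b_8, b_6.
Chaining downward from b_7 reaches: b_13, b_14, b_12, b_9, b_10, b_5, b_2, b_1, b_8, b_6.
Strictly between b_3 and b_7 are those in both lists: b_8, b_6 — 2 elements.

2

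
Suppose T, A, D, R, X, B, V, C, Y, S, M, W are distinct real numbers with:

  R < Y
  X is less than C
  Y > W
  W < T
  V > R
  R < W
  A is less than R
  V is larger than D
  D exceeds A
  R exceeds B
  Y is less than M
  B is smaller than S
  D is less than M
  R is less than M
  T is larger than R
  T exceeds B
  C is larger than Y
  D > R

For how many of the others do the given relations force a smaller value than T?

4

From T the given relations immediately reach B, R, W.
From those, A — 4 in total.
Nothing else is reachable below T; 4 in all.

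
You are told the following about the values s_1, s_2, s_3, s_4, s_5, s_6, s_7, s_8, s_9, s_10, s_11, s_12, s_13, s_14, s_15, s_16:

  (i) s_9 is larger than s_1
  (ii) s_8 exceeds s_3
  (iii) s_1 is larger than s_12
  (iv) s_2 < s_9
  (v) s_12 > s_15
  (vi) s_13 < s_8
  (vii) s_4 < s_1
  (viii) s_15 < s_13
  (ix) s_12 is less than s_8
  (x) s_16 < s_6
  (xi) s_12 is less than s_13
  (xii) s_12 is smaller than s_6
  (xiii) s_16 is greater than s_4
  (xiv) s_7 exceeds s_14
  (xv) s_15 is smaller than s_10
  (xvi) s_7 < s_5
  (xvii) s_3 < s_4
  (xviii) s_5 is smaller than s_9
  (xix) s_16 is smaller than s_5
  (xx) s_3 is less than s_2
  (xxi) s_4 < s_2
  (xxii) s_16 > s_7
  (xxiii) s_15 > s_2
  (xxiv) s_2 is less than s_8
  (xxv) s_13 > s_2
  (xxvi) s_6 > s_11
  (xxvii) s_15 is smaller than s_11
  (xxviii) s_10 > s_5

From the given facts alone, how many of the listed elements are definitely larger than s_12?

5

From s_12 the given relations immediately reach s_13, s_1, s_8, s_6.
From those, s_9 — 5 in total.
No other element is forced above s_12 by the given relations, so the count is 5.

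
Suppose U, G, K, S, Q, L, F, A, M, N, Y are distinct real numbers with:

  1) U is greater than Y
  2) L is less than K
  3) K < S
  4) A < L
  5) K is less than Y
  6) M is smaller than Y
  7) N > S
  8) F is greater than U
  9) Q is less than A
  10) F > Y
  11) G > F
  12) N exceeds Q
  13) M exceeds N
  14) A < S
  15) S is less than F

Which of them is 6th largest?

N

Chaining the given pairs: Q < A < L < K < S < N < M < Y < U < F < G.
The 6th largest is N.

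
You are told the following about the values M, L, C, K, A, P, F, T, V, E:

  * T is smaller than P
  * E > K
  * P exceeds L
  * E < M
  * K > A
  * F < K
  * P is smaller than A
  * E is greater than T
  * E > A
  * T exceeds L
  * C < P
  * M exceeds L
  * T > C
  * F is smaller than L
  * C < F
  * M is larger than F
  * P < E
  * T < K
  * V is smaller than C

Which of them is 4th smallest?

Piecing the relations together gives one ordering: V < C < F < L < T < P < A < K < E < M.
The 4th smallest is L.

L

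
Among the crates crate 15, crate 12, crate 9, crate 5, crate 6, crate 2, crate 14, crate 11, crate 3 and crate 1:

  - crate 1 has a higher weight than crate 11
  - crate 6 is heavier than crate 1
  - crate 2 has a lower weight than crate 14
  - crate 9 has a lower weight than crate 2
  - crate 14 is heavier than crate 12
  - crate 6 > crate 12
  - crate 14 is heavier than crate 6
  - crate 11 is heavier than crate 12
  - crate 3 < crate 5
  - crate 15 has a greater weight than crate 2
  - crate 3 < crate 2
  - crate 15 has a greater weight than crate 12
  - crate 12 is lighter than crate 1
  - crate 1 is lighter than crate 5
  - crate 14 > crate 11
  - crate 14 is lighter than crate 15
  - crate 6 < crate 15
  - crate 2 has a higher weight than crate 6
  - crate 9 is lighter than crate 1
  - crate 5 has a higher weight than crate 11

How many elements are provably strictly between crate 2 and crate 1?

Chaining upward from crate 1 reaches: crate 5, crate 6, crate 14, crate 15.
Chaining downward from crate 2 reaches: crate 9, crate 12, crate 11, crate 3, crate 6.
Strictly between crate 1 and crate 2 are those in both lists: crate 6 — 1 element.

1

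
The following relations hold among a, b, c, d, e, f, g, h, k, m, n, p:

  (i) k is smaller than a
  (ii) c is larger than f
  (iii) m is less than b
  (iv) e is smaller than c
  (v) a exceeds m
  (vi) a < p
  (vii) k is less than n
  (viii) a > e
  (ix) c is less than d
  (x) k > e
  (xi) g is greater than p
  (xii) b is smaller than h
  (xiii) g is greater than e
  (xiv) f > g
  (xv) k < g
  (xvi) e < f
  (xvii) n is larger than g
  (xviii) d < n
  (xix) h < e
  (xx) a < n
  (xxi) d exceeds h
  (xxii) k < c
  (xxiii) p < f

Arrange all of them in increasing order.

m < b < h < e < k < a < p < g < f < c < d < n

The consecutive links are each given: m < b; b < h; h < e; e < k; k < a; a < p; p < g; g < f; f < c; c < d; d < n.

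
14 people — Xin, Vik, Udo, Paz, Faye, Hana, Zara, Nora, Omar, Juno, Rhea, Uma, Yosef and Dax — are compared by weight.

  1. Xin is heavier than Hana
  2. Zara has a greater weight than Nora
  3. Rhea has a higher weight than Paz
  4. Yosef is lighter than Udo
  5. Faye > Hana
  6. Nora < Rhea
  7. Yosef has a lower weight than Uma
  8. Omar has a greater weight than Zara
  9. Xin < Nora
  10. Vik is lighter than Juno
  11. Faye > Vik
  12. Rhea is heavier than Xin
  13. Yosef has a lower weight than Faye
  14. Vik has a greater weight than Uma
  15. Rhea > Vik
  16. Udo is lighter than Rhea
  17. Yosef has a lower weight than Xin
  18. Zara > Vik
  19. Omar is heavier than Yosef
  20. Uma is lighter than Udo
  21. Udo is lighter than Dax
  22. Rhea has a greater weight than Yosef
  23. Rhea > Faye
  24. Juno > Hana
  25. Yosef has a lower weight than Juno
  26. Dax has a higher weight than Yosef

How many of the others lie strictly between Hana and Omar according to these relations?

3

The relations place Hana below Omar. An element lies strictly between them when it is forced above Hana and also forced below Omar.
Above Hana: {Xin, Juno, Faye, Nora, Zara, Rhea}. Below Omar: {Yosef, Uma, Vik, Xin, Nora, Zara}.
Intersection: {Xin, Nora, Zara} — 3.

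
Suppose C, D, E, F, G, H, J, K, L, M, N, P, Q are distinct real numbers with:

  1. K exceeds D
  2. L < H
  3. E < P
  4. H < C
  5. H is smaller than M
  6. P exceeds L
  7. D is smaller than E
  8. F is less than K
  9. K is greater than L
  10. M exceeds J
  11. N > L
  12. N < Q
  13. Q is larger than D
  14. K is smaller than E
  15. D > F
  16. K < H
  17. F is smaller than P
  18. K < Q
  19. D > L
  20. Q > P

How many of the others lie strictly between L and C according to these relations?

3

Chaining upward from L reaches: D, K, N, H, E, P, M, Q.
Chaining downward from C reaches: F, D, K, H.
Strictly between L and C are those in both lists: D, K, H — 3 elements.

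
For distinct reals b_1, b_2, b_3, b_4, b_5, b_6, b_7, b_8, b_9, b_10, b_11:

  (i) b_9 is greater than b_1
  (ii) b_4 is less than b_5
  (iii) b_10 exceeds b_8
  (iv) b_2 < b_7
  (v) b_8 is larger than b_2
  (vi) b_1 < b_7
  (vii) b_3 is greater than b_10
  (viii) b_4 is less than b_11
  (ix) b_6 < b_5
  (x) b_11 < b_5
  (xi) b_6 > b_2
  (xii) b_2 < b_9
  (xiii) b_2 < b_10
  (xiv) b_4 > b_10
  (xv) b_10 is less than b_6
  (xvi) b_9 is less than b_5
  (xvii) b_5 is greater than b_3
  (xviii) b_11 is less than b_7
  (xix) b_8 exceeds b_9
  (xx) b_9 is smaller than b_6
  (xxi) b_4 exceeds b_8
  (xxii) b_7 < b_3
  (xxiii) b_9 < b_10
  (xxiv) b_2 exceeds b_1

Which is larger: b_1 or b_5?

b_5

Following the relations from b_1: b_1 < b_2 < b_9 < b_10 < b_4 < b_11 < b_7 < b_3 < b_5.
So b_1 < b_5; b_5 is the larger of the two.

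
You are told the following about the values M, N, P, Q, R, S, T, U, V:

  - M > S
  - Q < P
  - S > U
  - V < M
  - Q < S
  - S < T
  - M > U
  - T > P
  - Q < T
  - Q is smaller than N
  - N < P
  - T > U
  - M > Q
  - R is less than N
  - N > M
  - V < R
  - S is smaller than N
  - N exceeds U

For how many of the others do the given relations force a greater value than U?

Directly above U: S, M, N, T.
One step further: P (5 so far).
Nothing else is reachable above U; 5 in all.

5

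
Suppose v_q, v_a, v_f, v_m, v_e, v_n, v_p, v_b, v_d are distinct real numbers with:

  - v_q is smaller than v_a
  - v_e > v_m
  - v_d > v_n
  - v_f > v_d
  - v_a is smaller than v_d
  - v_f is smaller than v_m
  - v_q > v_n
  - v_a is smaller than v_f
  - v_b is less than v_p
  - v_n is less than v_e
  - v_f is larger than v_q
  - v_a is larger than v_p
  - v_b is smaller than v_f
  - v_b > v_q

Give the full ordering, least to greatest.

v_n < v_q < v_b < v_p < v_a < v_d < v_f < v_m < v_e

The consecutive links are each given: v_n < v_q; v_q < v_b; v_b < v_p; v_p < v_a; v_a < v_d; v_d < v_f; v_f < v_m; v_m < v_e.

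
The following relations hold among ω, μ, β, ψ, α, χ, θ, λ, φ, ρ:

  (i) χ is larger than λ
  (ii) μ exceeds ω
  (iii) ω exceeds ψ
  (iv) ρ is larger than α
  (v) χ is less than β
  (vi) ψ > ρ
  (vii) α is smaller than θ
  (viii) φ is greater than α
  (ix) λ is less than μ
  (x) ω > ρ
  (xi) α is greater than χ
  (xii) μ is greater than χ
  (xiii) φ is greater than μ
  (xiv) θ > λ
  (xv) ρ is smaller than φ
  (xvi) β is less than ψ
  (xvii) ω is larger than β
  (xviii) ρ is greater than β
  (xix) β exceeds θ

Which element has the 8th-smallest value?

ω

Chaining the given pairs: λ < χ < α < θ < β < ρ < ψ < ω < μ < φ.
Counting 8 from the smallest end gives ω.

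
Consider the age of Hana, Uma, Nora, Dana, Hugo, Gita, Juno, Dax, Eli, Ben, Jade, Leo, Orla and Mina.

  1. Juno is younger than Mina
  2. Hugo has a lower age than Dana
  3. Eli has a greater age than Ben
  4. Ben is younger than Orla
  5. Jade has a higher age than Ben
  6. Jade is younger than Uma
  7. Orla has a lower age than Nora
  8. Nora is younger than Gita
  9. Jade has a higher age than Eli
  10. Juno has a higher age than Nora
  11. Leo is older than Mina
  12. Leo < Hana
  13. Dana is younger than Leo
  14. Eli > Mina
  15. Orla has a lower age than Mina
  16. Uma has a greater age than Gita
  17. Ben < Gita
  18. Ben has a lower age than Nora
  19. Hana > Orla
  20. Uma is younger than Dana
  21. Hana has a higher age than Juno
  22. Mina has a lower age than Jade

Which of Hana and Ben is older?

Ben < Orla and Orla < Nora give Ben < Nora.
Then Nora < Juno extends the chain to Juno.
Then Juno < Mina extends the chain to Mina.
Then Mina < Eli extends the chain to Eli.
Then Eli < Jade extends the chain to Jade.
Then Jade < Uma extends the chain to Uma.
With Uma < Dana: Ben < Orla < Nora < Juno < Mina < Eli < Jade < Uma < Dana.
Then Dana < Leo extends the chain to Leo.
With Leo < Hana: Ben < Orla < Nora < Juno < Mina < Eli < Jade < Uma < Dana < Leo < Hana.
So Ben < Hana; Hana is the older of the two.

Hana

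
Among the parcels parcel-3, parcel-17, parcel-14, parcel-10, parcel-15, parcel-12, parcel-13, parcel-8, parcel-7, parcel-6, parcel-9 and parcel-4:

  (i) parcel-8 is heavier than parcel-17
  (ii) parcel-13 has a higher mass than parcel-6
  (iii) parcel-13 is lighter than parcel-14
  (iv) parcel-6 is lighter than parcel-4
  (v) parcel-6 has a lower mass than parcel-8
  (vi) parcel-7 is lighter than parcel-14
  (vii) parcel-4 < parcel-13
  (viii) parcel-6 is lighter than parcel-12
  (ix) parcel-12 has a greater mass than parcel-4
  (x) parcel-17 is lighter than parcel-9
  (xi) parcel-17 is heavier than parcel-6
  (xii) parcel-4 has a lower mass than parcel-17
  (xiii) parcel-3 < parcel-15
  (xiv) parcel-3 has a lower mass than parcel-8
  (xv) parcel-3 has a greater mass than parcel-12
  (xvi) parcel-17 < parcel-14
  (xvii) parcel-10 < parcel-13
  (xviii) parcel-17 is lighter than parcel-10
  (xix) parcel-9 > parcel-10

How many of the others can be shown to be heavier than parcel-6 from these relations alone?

10

The elements the relations force above parcel-6 are parcel-4, parcel-17, parcel-10, parcel-12, parcel-9, parcel-3, parcel-13, parcel-14, parcel-15, parcel-8 — no chain reaches any other.
That is 10.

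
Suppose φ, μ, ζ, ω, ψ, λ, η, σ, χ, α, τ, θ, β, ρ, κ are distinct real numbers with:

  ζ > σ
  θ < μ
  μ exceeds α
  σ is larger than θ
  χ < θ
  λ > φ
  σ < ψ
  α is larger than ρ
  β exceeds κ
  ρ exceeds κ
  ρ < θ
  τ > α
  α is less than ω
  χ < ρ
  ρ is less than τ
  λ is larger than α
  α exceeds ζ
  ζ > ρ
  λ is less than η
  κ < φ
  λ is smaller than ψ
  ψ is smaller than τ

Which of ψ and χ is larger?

χ < ρ and ρ < ζ give χ < ζ.
Then ζ < α extends the chain to α.
With α < λ: χ < ρ < ζ < α < λ.
Then λ < ψ extends the chain to ψ.
So χ < ψ; ψ is the larger of the two.

ψ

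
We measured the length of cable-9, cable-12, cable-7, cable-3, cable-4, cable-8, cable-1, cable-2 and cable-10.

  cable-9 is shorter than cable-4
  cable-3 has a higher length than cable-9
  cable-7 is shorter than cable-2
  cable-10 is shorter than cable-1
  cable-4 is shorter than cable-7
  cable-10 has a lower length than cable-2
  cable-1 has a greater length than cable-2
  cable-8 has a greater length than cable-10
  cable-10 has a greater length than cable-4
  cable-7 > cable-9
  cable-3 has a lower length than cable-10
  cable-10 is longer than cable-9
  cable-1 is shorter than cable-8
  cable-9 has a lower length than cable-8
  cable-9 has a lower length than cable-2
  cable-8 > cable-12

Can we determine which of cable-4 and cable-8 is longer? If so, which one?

Link the given pairs in sequence: cable-4 < cable-10; cable-10 < cable-2; cable-2 < cable-1; cable-1 < cable-8.
Together: cable-4 < cable-10 < cable-2 < cable-1 < cable-8.
So cable-8 is longer.

cable-8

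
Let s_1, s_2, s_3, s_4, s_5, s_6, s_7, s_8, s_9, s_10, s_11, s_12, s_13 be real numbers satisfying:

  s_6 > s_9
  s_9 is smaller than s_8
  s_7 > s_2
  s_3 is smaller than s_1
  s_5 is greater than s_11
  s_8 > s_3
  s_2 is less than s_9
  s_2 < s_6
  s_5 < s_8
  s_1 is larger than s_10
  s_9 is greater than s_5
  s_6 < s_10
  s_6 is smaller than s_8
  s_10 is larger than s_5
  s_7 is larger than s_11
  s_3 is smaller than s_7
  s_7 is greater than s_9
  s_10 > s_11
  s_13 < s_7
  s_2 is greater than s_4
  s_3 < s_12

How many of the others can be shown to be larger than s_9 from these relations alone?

The elements the relations force above s_9 are s_6, s_7, s_8, s_10, s_1 — no chain reaches any other.
That is 5.

5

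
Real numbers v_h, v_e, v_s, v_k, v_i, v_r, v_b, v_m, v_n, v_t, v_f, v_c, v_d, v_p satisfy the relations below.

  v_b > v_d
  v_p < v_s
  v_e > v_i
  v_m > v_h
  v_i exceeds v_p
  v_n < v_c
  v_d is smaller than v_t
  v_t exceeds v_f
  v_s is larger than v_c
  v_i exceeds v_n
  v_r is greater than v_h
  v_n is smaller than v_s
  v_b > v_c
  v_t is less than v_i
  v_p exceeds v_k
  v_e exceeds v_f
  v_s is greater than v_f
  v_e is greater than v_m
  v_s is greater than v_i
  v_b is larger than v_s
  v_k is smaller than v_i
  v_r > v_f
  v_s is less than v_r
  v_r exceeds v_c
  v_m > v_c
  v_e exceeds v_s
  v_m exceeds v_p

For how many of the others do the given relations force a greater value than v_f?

From v_f the given relations immediately reach v_t, v_s, v_r, v_e.
From those, v_i, v_b — 6 in total.
No other element is forced above v_f by the given relations, so the count is 6.

6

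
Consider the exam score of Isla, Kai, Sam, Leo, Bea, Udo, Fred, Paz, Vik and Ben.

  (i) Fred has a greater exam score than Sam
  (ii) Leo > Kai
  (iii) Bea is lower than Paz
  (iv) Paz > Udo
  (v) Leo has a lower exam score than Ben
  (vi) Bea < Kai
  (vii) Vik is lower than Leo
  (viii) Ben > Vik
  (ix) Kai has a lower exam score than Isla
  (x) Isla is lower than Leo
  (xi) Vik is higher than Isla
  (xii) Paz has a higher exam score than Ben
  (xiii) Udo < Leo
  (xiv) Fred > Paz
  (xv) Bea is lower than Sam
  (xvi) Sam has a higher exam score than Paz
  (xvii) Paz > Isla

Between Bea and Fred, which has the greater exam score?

Fred

Bea < Kai < Isla < Vik < Leo < Ben < Paz < Sam < Fred, by transitivity through Kai, Isla, Vik, Leo, Ben, Paz, Sam.
So Bea < Fred; Fred is the higher of the two.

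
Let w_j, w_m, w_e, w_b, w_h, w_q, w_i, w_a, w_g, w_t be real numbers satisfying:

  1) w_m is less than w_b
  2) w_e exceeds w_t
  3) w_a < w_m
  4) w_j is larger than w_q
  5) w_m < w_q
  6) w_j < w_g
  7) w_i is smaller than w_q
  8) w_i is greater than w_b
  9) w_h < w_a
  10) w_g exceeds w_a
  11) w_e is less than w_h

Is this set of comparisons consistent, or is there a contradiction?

consistent

The single ordering w_t < w_e < w_h < w_a < w_m < w_b < w_i < w_q < w_j < w_g satisfies every listed relation, so no contradiction arises.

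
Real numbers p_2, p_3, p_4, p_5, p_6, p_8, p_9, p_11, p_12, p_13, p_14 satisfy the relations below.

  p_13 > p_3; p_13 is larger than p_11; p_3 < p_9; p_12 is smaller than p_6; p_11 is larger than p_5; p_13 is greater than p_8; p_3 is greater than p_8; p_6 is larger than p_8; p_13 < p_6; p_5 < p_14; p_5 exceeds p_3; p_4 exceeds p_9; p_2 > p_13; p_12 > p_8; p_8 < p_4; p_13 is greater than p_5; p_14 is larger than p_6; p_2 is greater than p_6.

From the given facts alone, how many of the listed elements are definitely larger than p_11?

The elements the relations force above p_11 are p_13, p_6, p_14, p_2 — no chain reaches any other.
That is 4.

4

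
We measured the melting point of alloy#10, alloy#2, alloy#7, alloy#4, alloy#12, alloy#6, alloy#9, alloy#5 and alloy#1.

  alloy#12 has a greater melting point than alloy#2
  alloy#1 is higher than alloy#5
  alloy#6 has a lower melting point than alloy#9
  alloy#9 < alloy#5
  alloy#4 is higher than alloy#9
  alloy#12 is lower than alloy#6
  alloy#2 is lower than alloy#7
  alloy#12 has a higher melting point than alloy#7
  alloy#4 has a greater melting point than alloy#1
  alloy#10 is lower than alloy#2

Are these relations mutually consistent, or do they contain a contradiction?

consistent

The single ordering alloy#10 < alloy#2 < alloy#7 < alloy#12 < alloy#6 < alloy#9 < alloy#5 < alloy#1 < alloy#4 satisfies every listed relation, so no contradiction arises.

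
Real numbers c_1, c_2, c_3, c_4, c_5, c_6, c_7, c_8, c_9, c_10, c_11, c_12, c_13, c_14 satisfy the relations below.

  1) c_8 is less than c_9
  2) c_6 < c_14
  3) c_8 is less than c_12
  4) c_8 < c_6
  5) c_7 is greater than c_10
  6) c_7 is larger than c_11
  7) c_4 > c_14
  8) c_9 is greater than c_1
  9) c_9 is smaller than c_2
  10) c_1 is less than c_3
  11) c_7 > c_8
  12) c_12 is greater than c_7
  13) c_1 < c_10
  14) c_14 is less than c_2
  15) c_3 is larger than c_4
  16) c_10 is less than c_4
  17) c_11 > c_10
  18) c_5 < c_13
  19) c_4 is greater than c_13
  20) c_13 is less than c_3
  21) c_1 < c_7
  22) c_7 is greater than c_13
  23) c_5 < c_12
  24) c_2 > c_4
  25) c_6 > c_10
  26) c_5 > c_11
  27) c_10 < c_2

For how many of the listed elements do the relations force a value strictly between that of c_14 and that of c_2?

1

Chaining upward from c_14 reaches: c_4, c_3.
Chaining downward from c_2 reaches: c_8, c_1, c_10, c_9, c_11, c_6, c_5, c_13, c_4.
Strictly between c_14 and c_2 are those in both lists: c_4 — 1 element.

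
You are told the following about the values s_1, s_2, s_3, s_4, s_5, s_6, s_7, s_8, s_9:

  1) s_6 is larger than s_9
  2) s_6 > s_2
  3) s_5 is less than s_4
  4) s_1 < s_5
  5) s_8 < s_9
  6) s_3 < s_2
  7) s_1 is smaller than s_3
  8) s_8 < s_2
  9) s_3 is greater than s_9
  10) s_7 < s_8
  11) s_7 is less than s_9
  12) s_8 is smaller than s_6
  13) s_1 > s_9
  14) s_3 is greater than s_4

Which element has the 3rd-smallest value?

s_9

Chaining the given pairs: s_7 < s_8 < s_9 < s_1 < s_5 < s_4 < s_3 < s_2 < s_6.
Counting 3 from the smallest end gives s_9.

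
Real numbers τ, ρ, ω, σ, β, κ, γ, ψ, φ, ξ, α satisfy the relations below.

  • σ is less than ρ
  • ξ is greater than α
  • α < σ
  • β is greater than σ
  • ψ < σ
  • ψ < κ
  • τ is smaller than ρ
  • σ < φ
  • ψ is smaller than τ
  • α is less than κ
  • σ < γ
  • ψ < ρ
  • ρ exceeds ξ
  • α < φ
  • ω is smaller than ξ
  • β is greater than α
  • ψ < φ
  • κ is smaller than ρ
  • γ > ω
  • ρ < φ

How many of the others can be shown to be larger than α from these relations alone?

7

Directly above α: κ, σ, ξ, β, φ.
One step further: γ, ρ (7 so far).
No other element is forced above α by the given relations, so the count is 7.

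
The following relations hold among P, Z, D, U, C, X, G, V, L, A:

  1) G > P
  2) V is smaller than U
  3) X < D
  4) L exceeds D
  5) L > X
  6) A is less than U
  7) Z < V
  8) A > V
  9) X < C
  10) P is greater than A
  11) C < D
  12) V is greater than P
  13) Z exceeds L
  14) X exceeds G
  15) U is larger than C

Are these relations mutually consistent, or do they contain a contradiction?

inconsistent

Chaining the given relations yields A < P < G < X < C < D < L < Z < V, so A < V. But one relation states V < A. These cannot both hold.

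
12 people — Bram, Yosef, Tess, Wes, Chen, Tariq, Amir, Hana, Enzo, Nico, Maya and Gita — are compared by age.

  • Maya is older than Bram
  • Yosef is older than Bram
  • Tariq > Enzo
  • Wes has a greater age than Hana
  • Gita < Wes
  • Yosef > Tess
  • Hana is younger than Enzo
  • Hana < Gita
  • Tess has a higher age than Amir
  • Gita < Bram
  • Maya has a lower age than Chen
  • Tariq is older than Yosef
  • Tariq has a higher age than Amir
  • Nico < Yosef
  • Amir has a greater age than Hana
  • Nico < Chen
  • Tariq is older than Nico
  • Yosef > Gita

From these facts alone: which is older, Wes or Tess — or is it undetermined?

Following every chain through Wes: below Wes we get Hana, Gita.
Tess is not reached, and no chain runs the other way from Tess to Wes.
So the given relations leave the order of Wes and Tess undetermined.

undetermined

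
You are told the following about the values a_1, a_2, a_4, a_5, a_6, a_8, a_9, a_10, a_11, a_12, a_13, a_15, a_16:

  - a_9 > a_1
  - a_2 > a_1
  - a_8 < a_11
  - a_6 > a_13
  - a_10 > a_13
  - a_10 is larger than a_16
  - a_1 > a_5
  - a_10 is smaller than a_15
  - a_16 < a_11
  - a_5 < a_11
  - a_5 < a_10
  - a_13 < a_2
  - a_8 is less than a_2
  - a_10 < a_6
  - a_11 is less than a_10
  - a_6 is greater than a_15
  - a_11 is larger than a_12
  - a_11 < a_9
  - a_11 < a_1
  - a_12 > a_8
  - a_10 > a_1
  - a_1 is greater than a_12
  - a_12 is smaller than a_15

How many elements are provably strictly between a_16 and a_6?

4

Chaining upward from a_16 reaches: a_11, a_1, a_2, a_9, a_10, a_15.
Chaining downward from a_6 reaches: a_8, a_5, a_12, a_11, a_13, a_1, a_10, a_15.
Strictly between a_16 and a_6 are those in both lists: a_11, a_1, a_10, a_15 — 4 elements.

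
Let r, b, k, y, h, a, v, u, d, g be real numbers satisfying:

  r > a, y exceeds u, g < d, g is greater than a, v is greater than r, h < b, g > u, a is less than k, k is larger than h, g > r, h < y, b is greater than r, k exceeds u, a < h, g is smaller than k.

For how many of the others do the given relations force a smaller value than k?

5

Directly below k: u, a, h, g.
One step further: r (5 so far).
No other element is forced below k by the given relations, so the count is 5.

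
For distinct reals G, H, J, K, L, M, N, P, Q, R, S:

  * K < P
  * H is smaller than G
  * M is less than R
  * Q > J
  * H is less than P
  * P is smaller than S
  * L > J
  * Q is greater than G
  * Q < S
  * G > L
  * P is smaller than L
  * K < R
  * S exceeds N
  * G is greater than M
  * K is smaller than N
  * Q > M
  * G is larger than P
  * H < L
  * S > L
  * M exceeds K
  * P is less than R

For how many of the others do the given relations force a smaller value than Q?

The elements the relations force below Q are J, H, K, P, M, L, G — no chain reaches any other.
That is 7.

7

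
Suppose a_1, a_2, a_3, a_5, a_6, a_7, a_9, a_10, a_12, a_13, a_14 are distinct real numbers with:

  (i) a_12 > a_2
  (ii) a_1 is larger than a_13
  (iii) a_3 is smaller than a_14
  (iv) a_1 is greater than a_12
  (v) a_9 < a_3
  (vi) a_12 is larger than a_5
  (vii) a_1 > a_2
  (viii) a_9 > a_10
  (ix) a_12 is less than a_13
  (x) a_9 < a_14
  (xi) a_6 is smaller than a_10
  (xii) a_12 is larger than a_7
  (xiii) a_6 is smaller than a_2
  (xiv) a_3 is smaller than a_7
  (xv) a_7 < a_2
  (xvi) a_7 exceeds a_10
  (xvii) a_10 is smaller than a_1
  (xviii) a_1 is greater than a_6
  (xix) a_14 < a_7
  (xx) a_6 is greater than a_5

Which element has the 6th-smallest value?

a_14

Piecing the relations together gives one ordering: a_5 < a_6 < a_10 < a_9 < a_3 < a_14 < a_7 < a_2 < a_12 < a_13 < a_1.
The 6th smallest is a_14.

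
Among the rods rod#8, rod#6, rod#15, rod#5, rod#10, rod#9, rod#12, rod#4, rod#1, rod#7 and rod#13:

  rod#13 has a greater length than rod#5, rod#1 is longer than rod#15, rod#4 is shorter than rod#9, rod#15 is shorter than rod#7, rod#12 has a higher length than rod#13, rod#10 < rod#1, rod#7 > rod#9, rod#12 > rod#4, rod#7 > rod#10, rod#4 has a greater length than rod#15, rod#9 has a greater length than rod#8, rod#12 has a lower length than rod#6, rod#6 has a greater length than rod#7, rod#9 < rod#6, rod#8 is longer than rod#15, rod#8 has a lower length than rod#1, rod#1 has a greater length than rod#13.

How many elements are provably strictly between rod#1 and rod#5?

The relations place rod#5 below rod#1. An element lies strictly between them when it is forced above rod#5 and also forced below rod#1.
Above rod#5: {rod#13, rod#12, rod#6}. Below rod#1: {rod#10, rod#15, rod#8, rod#13}.
Intersection: {rod#13} — 1.

1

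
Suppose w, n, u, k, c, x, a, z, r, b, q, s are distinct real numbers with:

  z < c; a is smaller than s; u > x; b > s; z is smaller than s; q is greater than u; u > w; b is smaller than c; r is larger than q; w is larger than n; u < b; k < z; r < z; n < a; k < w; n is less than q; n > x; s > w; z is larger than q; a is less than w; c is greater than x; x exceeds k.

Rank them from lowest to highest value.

Each adjacent pair is fixed by a given relation: k < x; x < n; n < a; a < w; w < u; u < q; q < r; r < z; z < s; s < b; b < c. Chaining them end to end gives the full order.

k < x < n < a < w < u < q < r < z < s < b < c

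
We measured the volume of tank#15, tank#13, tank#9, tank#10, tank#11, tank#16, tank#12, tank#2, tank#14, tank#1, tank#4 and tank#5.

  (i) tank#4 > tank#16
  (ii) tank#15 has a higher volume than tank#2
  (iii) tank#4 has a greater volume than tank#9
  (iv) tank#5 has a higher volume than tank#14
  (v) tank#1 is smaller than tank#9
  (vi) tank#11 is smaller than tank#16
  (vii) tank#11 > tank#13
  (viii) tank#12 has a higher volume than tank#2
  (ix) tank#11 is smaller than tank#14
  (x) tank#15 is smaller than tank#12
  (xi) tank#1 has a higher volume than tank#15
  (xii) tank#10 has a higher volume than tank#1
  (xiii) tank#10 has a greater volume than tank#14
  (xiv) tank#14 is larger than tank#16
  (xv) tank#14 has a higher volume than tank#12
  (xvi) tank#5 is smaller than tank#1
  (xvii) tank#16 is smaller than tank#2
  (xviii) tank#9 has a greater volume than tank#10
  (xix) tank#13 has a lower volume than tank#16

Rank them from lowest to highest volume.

Each adjacent pair is fixed by a given relation: tank#13 < tank#11; tank#11 < tank#16; tank#16 < tank#2; tank#2 < tank#15; tank#15 < tank#12; tank#12 < tank#14; tank#14 < tank#5; tank#5 < tank#1; tank#1 < tank#10; tank#10 < tank#9; tank#9 < tank#4. Chaining them end to end gives the full order.

tank#13 < tank#11 < tank#16 < tank#2 < tank#15 < tank#12 < tank#14 < tank#5 < tank#1 < tank#10 < tank#9 < tank#4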